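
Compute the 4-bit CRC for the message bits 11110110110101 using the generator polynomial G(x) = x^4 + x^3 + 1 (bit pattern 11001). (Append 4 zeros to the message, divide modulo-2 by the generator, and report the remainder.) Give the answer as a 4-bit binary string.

1000

Append 4 zeros: 111101101101010000. Divide by 11001 (XOR where the leading bit is 1):
  pos 0: 11110 XOR 11001 = 00111
  pos 2: 11111 XOR 11001 = 00110
  pos 4: 11001 XOR 11001 = 00000
  pos 9: 10101 XOR 11001 = 01100
  pos 10: 11000 XOR 11001 = 00001
Remainder (last 4 bits) = 1000. This is the CRC / FCS.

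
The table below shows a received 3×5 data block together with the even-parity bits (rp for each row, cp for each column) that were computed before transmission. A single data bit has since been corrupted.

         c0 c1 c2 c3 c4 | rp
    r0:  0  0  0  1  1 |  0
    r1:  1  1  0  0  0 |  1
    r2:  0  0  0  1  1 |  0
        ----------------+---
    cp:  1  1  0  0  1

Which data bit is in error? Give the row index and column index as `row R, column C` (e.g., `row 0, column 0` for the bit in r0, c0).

row 1, column 4

Recompute each row's even parity and compare to rp:
  r0: data parity 0, sent rp 0 → ok
  r1: data parity 0, sent rp 1 → mismatch
  r2: data parity 0, sent rp 0 → ok
Recompute each column's even parity and compare to cp:
  c0: data parity 1, sent cp 1 → ok
  c1: data parity 1, sent cp 1 → ok
  c2: data parity 0, sent cp 0 → ok
  c3: data parity 0, sent cp 0 → ok
  c4: data parity 0, sent cp 1 → mismatch
Exactly one row (r1) and one column (c4) fail → the flipped bit is at their intersection.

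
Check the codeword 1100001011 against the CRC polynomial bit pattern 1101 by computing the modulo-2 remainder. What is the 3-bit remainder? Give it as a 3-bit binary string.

000

Modulo-2 division of 1100001011 by 1101:
  pos 0: 1100 XOR 1101 = 0001
  pos 3: 1001 XOR 1101 = 0100
  pos 4: 1000 XOR 1101 = 0101
  pos 5: 1011 XOR 1101 = 0110
  pos 6: 1101 XOR 1101 = 0000
Remainder = 000 (zero — the frame passes the CRC check).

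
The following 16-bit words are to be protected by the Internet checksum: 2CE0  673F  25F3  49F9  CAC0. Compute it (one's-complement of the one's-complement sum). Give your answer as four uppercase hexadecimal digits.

One's-complement addition (fold any carry out of bit 15 back into bit 0):
  0x2CE0 + 0x673F = 0x0941F
  0x941F + 0x25F3 = 0x0BA12
  0xBA12 + 0x49F9 = 0x1040B → wrap carry → 0x040C
  0x040C + 0xCAC0 = 0x0CECC
One's-complement sum = 0xCECC.
Checksum = ~0xCECC & 0xFFFF = 0x3133.

3133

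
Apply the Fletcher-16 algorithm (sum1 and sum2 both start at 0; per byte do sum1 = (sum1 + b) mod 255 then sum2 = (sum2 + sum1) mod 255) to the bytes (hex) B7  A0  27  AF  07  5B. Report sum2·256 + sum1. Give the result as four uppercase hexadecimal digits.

8691

Running sums (mod 255):
  after byte 0 (B7): sum1=183, sum2=183
  after byte 1 (A0): sum1=88, sum2=16
  after byte 2 (27): sum1=127, sum2=143
  after byte 3 (AF): sum1=47, sum2=190
  after byte 4 (07): sum1=54, sum2=244
  after byte 5 (5B): sum1=145, sum2=134
Checksum = sum2·256 + sum1 = 134·256 + 145 = 34449 = 0x8691.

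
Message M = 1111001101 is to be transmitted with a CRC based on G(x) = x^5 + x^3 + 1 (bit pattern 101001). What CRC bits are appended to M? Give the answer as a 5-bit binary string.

Append 5 zeros: 111100110100000. Divide by 101001 (XOR where the leading bit is 1):
  pos 0: 111100 XOR 101001 = 010101
  pos 1: 101011 XOR 101001 = 000010
  pos 5: 101010 XOR 101001 = 000011
  pos 9: 110000 XOR 101001 = 011001
Remainder (last 5 bits) = 11001. This is the CRC / FCS.

11001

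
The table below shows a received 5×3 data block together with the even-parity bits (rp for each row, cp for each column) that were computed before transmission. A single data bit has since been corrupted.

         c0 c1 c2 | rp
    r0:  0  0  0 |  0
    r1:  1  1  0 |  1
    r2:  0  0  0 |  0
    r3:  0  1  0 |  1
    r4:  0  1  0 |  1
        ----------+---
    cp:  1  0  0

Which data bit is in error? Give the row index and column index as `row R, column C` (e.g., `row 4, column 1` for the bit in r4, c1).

row 1, column 1

Recompute each row's even parity and compare to rp:
  r0: data parity 0, sent rp 0 → ok
  r1: data parity 0, sent rp 1 → mismatch
  r2: data parity 0, sent rp 0 → ok
  r3: data parity 1, sent rp 1 → ok
  r4: data parity 1, sent rp 1 → ok
Recompute each column's even parity and compare to cp:
  c0: data parity 1, sent cp 1 → ok
  c1: data parity 1, sent cp 0 → mismatch
  c2: data parity 0, sent cp 0 → ok
Exactly one row (r1) and one column (c1) fail → the flipped bit is at their intersection.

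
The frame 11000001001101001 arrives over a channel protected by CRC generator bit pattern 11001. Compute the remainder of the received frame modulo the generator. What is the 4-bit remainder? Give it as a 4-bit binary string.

Modulo-2 division of 11000001001101001 by 11001:
  pos 0: 11000 XOR 11001 = 00001
  pos 4: 10010 XOR 11001 = 01011
  pos 5: 10110 XOR 11001 = 01111
  pos 6: 11111 XOR 11001 = 00110
  pos 8: 11010 XOR 11001 = 00011
  pos 11: 11100 XOR 11001 = 00101
Remainder = 1011 (nonzero — an error is detected).

1011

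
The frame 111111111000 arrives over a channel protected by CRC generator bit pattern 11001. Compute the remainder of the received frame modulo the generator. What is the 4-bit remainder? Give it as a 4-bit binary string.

1110

Modulo-2 division of 111111111000 by 11001:
  pos 0: 11111 XOR 11001 = 00110
  pos 2: 11011 XOR 11001 = 00010
  pos 5: 10110 XOR 11001 = 01111
  pos 6: 11110 XOR 11001 = 00111
Remainder = 1110 (nonzero — an error is detected).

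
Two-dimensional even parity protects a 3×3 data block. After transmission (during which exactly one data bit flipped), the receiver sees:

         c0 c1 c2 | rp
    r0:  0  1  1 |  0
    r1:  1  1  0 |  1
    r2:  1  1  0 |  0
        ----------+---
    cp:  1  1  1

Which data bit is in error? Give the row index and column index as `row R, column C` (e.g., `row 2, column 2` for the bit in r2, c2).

Recompute each row's even parity and compare to rp:
  r0: data parity 0, sent rp 0 → ok
  r1: data parity 0, sent rp 1 → mismatch
  r2: data parity 0, sent rp 0 → ok
Recompute each column's even parity and compare to cp:
  c0: data parity 0, sent cp 1 → mismatch
  c1: data parity 1, sent cp 1 → ok
  c2: data parity 1, sent cp 1 → ok
Exactly one row (r1) and one column (c0) fail → the flipped bit is at their intersection.

row 1, column 0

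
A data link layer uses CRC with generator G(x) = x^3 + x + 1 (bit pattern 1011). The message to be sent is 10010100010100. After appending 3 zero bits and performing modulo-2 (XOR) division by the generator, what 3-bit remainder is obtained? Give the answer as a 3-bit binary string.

001

Append 3 zeros: 10010100010100000. Divide by 1011 (XOR where the leading bit is 1):
  pos 0: 1001 XOR 1011 = 0010
  pos 2: 1001 XOR 1011 = 0010
  pos 4: 1000 XOR 1011 = 0011
  pos 6: 1101 XOR 1011 = 0110
  pos 7: 1100 XOR 1011 = 0111
  pos 8: 1111 XOR 1011 = 0100
  pos 9: 1000 XOR 1011 = 0011
  pos 11: 1100 XOR 1011 = 0111
  pos 12: 1110 XOR 1011 = 0101
  pos 13: 1010 XOR 1011 = 0001
Remainder (last 3 bits) = 001. This is the CRC / FCS.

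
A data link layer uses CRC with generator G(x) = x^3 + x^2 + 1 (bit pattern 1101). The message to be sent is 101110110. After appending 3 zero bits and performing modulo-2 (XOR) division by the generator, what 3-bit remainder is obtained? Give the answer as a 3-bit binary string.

100

Append 3 zeros: 101110110000. Divide by 1101 (XOR where the leading bit is 1):
  pos 0: 1011 XOR 1101 = 0110
  pos 1: 1101 XOR 1101 = 0000
  pos 6: 1100 XOR 1101 = 0001
Remainder (last 3 bits) = 100. This is the CRC / FCS.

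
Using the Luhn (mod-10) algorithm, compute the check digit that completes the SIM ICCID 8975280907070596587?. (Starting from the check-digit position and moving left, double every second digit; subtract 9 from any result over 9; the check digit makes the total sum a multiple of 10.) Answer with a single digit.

Partial digits right→left: 7 8 5 6 9 5 0 7 0 7 0 9 0 8 2 5 7 9 8
Double every second digit counting from the check-digit position (so the 1st, 3rd, 5th, ... of the partial from the right).
  doubled (with −9 where >9): 5 1 9 0 0 0 0 4 5 7 → sum 31
  kept as-is: 8 6 5 7 7 9 8 5 9 → sum 64
Total = 31 + 64 = 95.
Check digit = (10 − (95 mod 10)) mod 10 = 5.

5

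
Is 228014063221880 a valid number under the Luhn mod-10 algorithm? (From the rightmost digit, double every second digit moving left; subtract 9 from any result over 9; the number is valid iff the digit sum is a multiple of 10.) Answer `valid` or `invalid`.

invalid

From the right, keep odd positions and double even positions (subtract 9 from any doubled value over 9):
  doubled (positions 2,4,...): 7 2 4 3 8 0 4 → sum 28
  kept (positions 1,3,...): 0 8 2 3 0 1 8 2 → sum 24
Total = 52.
52 mod 10 = 2, so the number is invalid.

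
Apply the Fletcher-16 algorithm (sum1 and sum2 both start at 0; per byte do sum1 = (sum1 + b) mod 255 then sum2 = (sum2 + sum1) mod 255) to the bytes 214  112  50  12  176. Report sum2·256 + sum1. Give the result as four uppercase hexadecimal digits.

5336

Running sums (mod 255):
  after byte 0 (214): sum1=214, sum2=214
  after byte 1 (112): sum1=71, sum2=30
  after byte 2 (50): sum1=121, sum2=151
  after byte 3 (12): sum1=133, sum2=29
  after byte 4 (176): sum1=54, sum2=83
Checksum = sum2·256 + sum1 = 83·256 + 54 = 21302 = 0x5336.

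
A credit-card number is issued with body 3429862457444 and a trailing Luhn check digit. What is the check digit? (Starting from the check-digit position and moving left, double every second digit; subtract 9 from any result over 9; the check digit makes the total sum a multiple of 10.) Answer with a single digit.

Partial digits right→left: 4 4 4 7 5 4 2 6 8 9 2 4 3
Double every second digit counting from the check-digit position (so the 1st, 3rd, 5th, ... of the partial from the right).
  doubled (with −9 where >9): 8 8 1 4 7 4 6 → sum 38
  kept as-is: 4 7 4 6 9 4 → sum 34
Total = 38 + 34 = 72.
Check digit = (10 − (72 mod 10)) mod 10 = 8.

8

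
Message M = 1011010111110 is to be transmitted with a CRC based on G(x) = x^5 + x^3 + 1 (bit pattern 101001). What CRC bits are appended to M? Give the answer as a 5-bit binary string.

Append 5 zeros: 101101011111000000. Divide by 101001 (XOR where the leading bit is 1):
  pos 0: 101101 XOR 101001 = 000100
  pos 3: 100011 XOR 101001 = 001010
  pos 5: 101011 XOR 101001 = 000010
  pos 9: 101000 XOR 101001 = 000001
Remainder (last 5 bits) = 01000. This is the CRC / FCS.

01000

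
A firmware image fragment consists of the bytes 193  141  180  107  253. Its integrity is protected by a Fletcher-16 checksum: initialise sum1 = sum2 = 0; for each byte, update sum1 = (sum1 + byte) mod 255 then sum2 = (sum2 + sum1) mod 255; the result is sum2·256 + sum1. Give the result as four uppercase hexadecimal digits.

Running sums (mod 255):
  after byte 0 (193): sum1=193, sum2=193
  after byte 1 (141): sum1=79, sum2=17
  after byte 2 (180): sum1=4, sum2=21
  after byte 3 (107): sum1=111, sum2=132
  after byte 4 (253): sum1=109, sum2=241
Checksum = sum2·256 + sum1 = 241·256 + 109 = 61805 = 0xF16D.

F16D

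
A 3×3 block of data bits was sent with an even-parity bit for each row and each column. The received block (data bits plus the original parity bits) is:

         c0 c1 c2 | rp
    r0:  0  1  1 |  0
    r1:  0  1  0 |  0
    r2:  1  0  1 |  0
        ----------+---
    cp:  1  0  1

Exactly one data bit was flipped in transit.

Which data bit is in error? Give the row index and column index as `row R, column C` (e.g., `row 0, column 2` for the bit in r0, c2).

Recompute each row's even parity and compare to rp:
  r0: data parity 0, sent rp 0 → ok
  r1: data parity 1, sent rp 0 → mismatch
  r2: data parity 0, sent rp 0 → ok
Recompute each column's even parity and compare to cp:
  c0: data parity 1, sent cp 1 → ok
  c1: data parity 0, sent cp 0 → ok
  c2: data parity 0, sent cp 1 → mismatch
Exactly one row (r1) and one column (c2) fail → the flipped bit is at their intersection.

row 1, column 2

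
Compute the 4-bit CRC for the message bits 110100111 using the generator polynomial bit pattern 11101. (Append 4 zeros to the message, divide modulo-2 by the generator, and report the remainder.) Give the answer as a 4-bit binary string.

Append 4 zeros: 1101001110000. Divide by 11101 (XOR where the leading bit is 1):
  pos 0: 11010 XOR 11101 = 00111
  pos 2: 11101 XOR 11101 = 00000
  pos 7: 11000 XOR 11101 = 00101
Remainder (last 4 bits) = 1010. This is the CRC / FCS.

1010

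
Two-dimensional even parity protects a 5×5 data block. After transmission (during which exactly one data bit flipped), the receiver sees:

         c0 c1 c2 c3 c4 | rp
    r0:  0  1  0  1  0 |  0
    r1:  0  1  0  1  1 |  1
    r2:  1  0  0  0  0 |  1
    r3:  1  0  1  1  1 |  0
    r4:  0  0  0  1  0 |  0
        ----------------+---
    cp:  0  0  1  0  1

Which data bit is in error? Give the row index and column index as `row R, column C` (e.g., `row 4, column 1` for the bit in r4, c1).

row 4, column 4

Recompute each row's even parity and compare to rp:
  r0: data parity 0, sent rp 0 → ok
  r1: data parity 1, sent rp 1 → ok
  r2: data parity 1, sent rp 1 → ok
  r3: data parity 0, sent rp 0 → ok
  r4: data parity 1, sent rp 0 → mismatch
Recompute each column's even parity and compare to cp:
  c0: data parity 0, sent cp 0 → ok
  c1: data parity 0, sent cp 0 → ok
  c2: data parity 1, sent cp 1 → ok
  c3: data parity 0, sent cp 0 → ok
  c4: data parity 0, sent cp 1 → mismatch
Exactly one row (r4) and one column (c4) fail → the flipped bit is at their intersection.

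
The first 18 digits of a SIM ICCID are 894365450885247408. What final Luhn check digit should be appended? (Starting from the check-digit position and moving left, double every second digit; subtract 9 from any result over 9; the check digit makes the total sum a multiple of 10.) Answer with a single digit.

Partial digits right→left: 8 0 4 7 4 2 5 8 8 0 5 4 5 6 3 4 9 8
Double every second digit counting from the check-digit position (so the 1st, 3rd, 5th, ... of the partial from the right).
  doubled (with −9 where >9): 7 8 8 1 7 1 1 6 9 → sum 48
  kept as-is: 0 7 2 8 0 4 6 4 8 → sum 39
Total = 48 + 39 = 87.
Check digit = (10 − (87 mod 10)) mod 10 = 3.

3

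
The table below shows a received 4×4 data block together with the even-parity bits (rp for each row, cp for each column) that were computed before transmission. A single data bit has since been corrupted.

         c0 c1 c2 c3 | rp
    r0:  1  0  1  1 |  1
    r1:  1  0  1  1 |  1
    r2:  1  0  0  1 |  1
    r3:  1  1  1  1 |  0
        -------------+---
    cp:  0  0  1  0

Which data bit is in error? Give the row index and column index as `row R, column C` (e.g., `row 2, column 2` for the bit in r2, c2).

Recompute each row's even parity and compare to rp:
  r0: data parity 1, sent rp 1 → ok
  r1: data parity 1, sent rp 1 → ok
  r2: data parity 0, sent rp 1 → mismatch
  r3: data parity 0, sent rp 0 → ok
Recompute each column's even parity and compare to cp:
  c0: data parity 0, sent cp 0 → ok
  c1: data parity 1, sent cp 0 → mismatch
  c2: data parity 1, sent cp 1 → ok
  c3: data parity 0, sent cp 0 → ok
Exactly one row (r2) and one column (c1) fail → the flipped bit is at their intersection.

row 2, column 1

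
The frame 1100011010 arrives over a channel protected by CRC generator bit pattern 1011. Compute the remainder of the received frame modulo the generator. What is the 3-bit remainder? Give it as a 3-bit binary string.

Modulo-2 division of 1100011010 by 1011:
  pos 0: 1100 XOR 1011 = 0111
  pos 1: 1110 XOR 1011 = 0101
  pos 2: 1011 XOR 1011 = 0000
  pos 6: 1010 XOR 1011 = 0001
Remainder = 001 (nonzero — an error is detected).

001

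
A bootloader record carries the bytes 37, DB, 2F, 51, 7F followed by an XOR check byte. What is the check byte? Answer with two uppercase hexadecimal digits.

XOR the bytes together:
  start with 0x37
  0x37 ⊕ 0xDB = 0xEC
  0xEC ⊕ 0x2F = 0xC3
  0xC3 ⊕ 0x51 = 0x92
  0x92 ⊕ 0x7F = 0xED

ED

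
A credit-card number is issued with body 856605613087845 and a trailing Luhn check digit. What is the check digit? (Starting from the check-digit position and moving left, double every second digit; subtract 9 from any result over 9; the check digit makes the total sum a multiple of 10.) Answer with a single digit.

Partial digits right→left: 5 4 8 7 8 0 3 1 6 5 0 6 6 5 8
Double every second digit counting from the check-digit position (so the 1st, 3rd, 5th, ... of the partial from the right).
  doubled (with −9 where >9): 1 7 7 6 3 0 3 7 → sum 34
  kept as-is: 4 7 0 1 5 6 5 → sum 28
Total = 34 + 28 = 62.
Check digit = (10 − (62 mod 10)) mod 10 = 8.

8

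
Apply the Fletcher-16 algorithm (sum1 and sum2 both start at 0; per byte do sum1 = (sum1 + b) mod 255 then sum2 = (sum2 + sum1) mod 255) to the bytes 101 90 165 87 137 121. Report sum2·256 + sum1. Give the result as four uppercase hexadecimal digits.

Running sums (mod 255):
  after byte 0 (101): sum1=101, sum2=101
  after byte 1 (90): sum1=191, sum2=37
  after byte 2 (165): sum1=101, sum2=138
  after byte 3 (87): sum1=188, sum2=71
  after byte 4 (137): sum1=70, sum2=141
  after byte 5 (121): sum1=191, sum2=77
Checksum = sum2·256 + sum1 = 77·256 + 191 = 19903 = 0x4DBF.

4DBF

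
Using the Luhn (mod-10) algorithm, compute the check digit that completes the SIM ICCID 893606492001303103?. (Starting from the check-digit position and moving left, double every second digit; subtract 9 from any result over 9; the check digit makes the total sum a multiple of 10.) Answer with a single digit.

Partial digits right→left: 3 0 1 3 0 3 1 0 0 2 9 4 6 0 6 3 9 8
Double every second digit counting from the check-digit position (so the 1st, 3rd, 5th, ... of the partial from the right).
  doubled (with −9 where >9): 6 2 0 2 0 9 3 3 9 → sum 34
  kept as-is: 0 3 3 0 2 4 0 3 8 → sum 23
Total = 34 + 23 = 57.
Check digit = (10 − (57 mod 10)) mod 10 = 3.

3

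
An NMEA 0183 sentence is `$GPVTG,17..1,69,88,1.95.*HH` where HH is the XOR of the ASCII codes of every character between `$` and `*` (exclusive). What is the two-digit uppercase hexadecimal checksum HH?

57

XOR the ASCII codes of the payload characters:
  'G' = 0x47 → acc = 0x47
  'P' = 0x50 → acc = 0x17
  'V' = 0x56 → acc = 0x41
  'T' = 0x54 → acc = 0x15
  'G' = 0x47 → acc = 0x52
  ',' = 0x2C → acc = 0x7E
  '1' = 0x31 → acc = 0x4F
  '7' = 0x37 → acc = 0x78
  '.' = 0x2E → acc = 0x56
  '.' = 0x2E → acc = 0x78
  '1' = 0x31 → acc = 0x49
  ',' = 0x2C → acc = 0x65
  '6' = 0x36 → acc = 0x53
  '9' = 0x39 → acc = 0x6A
  ',' = 0x2C → acc = 0x46
  '8' = 0x38 → acc = 0x7E
  '8' = 0x38 → acc = 0x46
  ',' = 0x2C → acc = 0x6A
  '1' = 0x31 → acc = 0x5B
  '.' = 0x2E → acc = 0x75
  '9' = 0x39 → acc = 0x4C
  '5' = 0x35 → acc = 0x79
  '.' = 0x2E → acc = 0x57
Checksum = 0x57.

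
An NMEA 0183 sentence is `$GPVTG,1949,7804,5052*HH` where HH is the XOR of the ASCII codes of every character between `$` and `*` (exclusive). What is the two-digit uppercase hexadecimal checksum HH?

72

XOR the ASCII codes of the payload characters:
  'G' = 0x47 → acc = 0x47
  'P' = 0x50 → acc = 0x17
  'V' = 0x56 → acc = 0x41
  'T' = 0x54 → acc = 0x15
  'G' = 0x47 → acc = 0x52
  ',' = 0x2C → acc = 0x7E
  '1' = 0x31 → acc = 0x4F
  '9' = 0x39 → acc = 0x76
  '4' = 0x34 → acc = 0x42
  '9' = 0x39 → acc = 0x7B
  ',' = 0x2C → acc = 0x57
  '7' = 0x37 → acc = 0x60
  '8' = 0x38 → acc = 0x58
  '0' = 0x30 → acc = 0x68
  '4' = 0x34 → acc = 0x5C
  ',' = 0x2C → acc = 0x70
  '5' = 0x35 → acc = 0x45
  '0' = 0x30 → acc = 0x75
  '5' = 0x35 → acc = 0x40
  '2' = 0x32 → acc = 0x72
Checksum = 0x72.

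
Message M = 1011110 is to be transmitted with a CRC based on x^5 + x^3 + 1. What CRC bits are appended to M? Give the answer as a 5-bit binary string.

10111

Append 5 zeros: 101111000000. Divide by 101001 (XOR where the leading bit is 1):
  pos 0: 101111 XOR 101001 = 000110
  pos 3: 110000 XOR 101001 = 011001
  pos 4: 110010 XOR 101001 = 011011
  pos 5: 110110 XOR 101001 = 011111
  pos 6: 111110 XOR 101001 = 010111
Remainder (last 5 bits) = 10111. This is the CRC / FCS.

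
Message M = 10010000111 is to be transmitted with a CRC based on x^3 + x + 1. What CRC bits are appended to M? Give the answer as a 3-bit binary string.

100

Append 3 zeros: 10010000111000. Divide by 1011 (XOR where the leading bit is 1):
  pos 0: 1001 XOR 1011 = 0010
  pos 2: 1000 XOR 1011 = 0011
  pos 4: 1100 XOR 1011 = 0111
  pos 5: 1111 XOR 1011 = 0100
  pos 6: 1001 XOR 1011 = 0010
  pos 8: 1010 XOR 1011 = 0001
Remainder (last 3 bits) = 100. This is the CRC / FCS.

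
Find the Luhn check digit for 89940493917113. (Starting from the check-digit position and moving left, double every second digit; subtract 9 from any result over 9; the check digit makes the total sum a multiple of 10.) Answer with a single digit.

Partial digits right→left: 3 1 1 7 1 9 3 9 4 0 4 9 9 8
Double every second digit counting from the check-digit position (so the 1st, 3rd, 5th, ... of the partial from the right).
  doubled (with −9 where >9): 6 2 2 6 8 8 9 → sum 41
  kept as-is: 1 7 9 9 0 9 8 → sum 43
Total = 41 + 43 = 84.
Check digit = (10 − (84 mod 10)) mod 10 = 6.

6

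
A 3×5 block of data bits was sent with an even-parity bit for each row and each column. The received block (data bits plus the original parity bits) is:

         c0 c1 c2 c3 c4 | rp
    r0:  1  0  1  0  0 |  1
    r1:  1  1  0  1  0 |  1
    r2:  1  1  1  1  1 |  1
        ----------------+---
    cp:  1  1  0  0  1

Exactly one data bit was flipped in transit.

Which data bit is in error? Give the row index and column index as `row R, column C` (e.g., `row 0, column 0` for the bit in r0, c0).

row 0, column 1

Recompute each row's even parity and compare to rp:
  r0: data parity 0, sent rp 1 → mismatch
  r1: data parity 1, sent rp 1 → ok
  r2: data parity 1, sent rp 1 → ok
Recompute each column's even parity and compare to cp:
  c0: data parity 1, sent cp 1 → ok
  c1: data parity 0, sent cp 1 → mismatch
  c2: data parity 0, sent cp 0 → ok
  c3: data parity 0, sent cp 0 → ok
  c4: data parity 1, sent cp 1 → ok
Exactly one row (r0) and one column (c1) fail → the flipped bit is at their intersection.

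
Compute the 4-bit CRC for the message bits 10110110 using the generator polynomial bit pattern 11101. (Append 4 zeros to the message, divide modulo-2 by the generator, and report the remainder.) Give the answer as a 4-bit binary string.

0010

Append 4 zeros: 101101100000. Divide by 11101 (XOR where the leading bit is 1):
  pos 0: 10110 XOR 11101 = 01011
  pos 1: 10111 XOR 11101 = 01010
  pos 2: 10101 XOR 11101 = 01000
  pos 3: 10000 XOR 11101 = 01101
  pos 4: 11010 XOR 11101 = 00111
  pos 6: 11100 XOR 11101 = 00001
Remainder (last 4 bits) = 0010. This is the CRC / FCS.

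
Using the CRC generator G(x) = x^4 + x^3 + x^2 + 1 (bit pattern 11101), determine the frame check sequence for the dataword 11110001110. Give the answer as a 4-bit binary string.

1101

Append 4 zeros: 111100011100000. Divide by 11101 (XOR where the leading bit is 1):
  pos 0: 11110 XOR 11101 = 00011
  pos 3: 11001 XOR 11101 = 00100
  pos 5: 10011 XOR 11101 = 01110
  pos 6: 11100 XOR 11101 = 00001
  pos 10: 10000 XOR 11101 = 01101
Remainder (last 4 bits) = 1101. This is the CRC / FCS.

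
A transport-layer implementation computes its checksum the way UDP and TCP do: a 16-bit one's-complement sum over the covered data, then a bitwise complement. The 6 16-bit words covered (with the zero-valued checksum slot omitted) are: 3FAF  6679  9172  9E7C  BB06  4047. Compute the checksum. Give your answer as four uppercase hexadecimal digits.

2E9A

One's-complement addition (fold any carry out of bit 15 back into bit 0):
  0x3FAF + 0x6679 = 0x0A628
  0xA628 + 0x9172 = 0x1379A → wrap carry → 0x379B
  0x379B + 0x9E7C = 0x0D617
  0xD617 + 0xBB06 = 0x1911D → wrap carry → 0x911E
  0x911E + 0x4047 = 0x0D165
One's-complement sum = 0xD165.
Checksum = ~0xD165 & 0xFFFF = 0x2E9A.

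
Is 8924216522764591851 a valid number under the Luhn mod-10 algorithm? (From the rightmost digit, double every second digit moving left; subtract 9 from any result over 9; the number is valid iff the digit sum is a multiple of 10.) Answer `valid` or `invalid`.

valid

From the right, keep odd positions and double even positions (subtract 9 from any doubled value over 9):
  doubled (positions 2,4,...): 1 2 1 3 4 1 2 8 9 → sum 31
  kept (positions 1,3,...): 1 8 9 4 7 2 6 2 2 8 → sum 49
Total = 80.
80 mod 10 = 0, so the number is valid.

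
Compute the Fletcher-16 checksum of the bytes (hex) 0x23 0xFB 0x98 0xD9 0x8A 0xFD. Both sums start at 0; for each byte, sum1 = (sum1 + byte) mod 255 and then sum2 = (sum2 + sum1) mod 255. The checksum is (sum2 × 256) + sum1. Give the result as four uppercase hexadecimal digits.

Running sums (mod 255):
  after byte 0 (0x23): sum1=35, sum2=35
  after byte 1 (0xFB): sum1=31, sum2=66
  after byte 2 (0x98): sum1=183, sum2=249
  after byte 3 (0xD9): sum1=145, sum2=139
  after byte 4 (0x8A): sum1=28, sum2=167
  after byte 5 (0xFD): sum1=26, sum2=193
Checksum = sum2·256 + sum1 = 193·256 + 26 = 49434 = 0xC11A.

C11A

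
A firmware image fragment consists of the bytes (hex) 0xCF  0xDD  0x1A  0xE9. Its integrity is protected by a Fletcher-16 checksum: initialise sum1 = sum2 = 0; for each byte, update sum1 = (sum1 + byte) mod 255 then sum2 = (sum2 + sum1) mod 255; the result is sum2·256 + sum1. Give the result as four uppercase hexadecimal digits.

F6B1

Running sums (mod 255):
  after byte 0 (0xCF): sum1=207, sum2=207
  after byte 1 (0xDD): sum1=173, sum2=125
  after byte 2 (0x1A): sum1=199, sum2=69
  after byte 3 (0xE9): sum1=177, sum2=246
Checksum = sum2·256 + sum1 = 246·256 + 177 = 63153 = 0xF6B1.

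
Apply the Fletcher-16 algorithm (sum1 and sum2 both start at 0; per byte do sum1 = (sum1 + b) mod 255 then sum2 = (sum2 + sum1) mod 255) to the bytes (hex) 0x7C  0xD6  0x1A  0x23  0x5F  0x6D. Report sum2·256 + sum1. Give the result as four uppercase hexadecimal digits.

Running sums (mod 255):
  after byte 0 (0x7C): sum1=124, sum2=124
  after byte 1 (0xD6): sum1=83, sum2=207
  after byte 2 (0x1A): sum1=109, sum2=61
  after byte 3 (0x23): sum1=144, sum2=205
  after byte 4 (0x5F): sum1=239, sum2=189
  after byte 5 (0x6D): sum1=93, sum2=27
Checksum = sum2·256 + sum1 = 27·256 + 93 = 7005 = 0x1B5D.

1B5D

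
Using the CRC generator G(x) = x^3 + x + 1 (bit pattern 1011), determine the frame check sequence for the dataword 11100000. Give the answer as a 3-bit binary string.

101

Append 3 zeros: 11100000000. Divide by 1011 (XOR where the leading bit is 1):
  pos 0: 1110 XOR 1011 = 0101
  pos 1: 1010 XOR 1011 = 0001
  pos 4: 1000 XOR 1011 = 0011
  pos 6: 1100 XOR 1011 = 0111
  pos 7: 1110 XOR 1011 = 0101
Remainder (last 3 bits) = 101. This is the CRC / FCS.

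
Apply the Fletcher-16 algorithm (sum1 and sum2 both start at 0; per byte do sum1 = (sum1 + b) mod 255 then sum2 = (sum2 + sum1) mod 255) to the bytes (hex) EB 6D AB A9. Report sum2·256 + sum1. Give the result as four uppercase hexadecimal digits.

F8AE

Running sums (mod 255):
  after byte 0 (EB): sum1=235, sum2=235
  after byte 1 (6D): sum1=89, sum2=69
  after byte 2 (AB): sum1=5, sum2=74
  after byte 3 (A9): sum1=174, sum2=248
Checksum = sum2·256 + sum1 = 248·256 + 174 = 63662 = 0xF8AE.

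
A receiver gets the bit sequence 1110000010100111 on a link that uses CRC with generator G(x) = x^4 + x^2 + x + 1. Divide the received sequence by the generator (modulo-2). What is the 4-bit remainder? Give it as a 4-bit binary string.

Modulo-2 division of 1110000010100111 by 10111:
  pos 0: 11100 XOR 10111 = 01011
  pos 1: 10110 XOR 10111 = 00001
  pos 5: 10010 XOR 10111 = 00101
  pos 7: 10110 XOR 10111 = 00001
  pos 11: 10111 XOR 10111 = 00000
Remainder = 0000 (zero — the frame passes the CRC check).

0000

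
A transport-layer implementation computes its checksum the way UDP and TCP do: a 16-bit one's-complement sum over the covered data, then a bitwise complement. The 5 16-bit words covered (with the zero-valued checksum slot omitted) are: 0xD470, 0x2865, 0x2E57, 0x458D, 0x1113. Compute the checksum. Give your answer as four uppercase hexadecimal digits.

7E32

One's-complement addition (fold any carry out of bit 15 back into bit 0):
  0xD470 + 0x2865 = 0x0FCD5
  0xFCD5 + 0x2E57 = 0x12B2C → wrap carry → 0x2B2D
  0x2B2D + 0x458D = 0x070BA
  0x70BA + 0x1113 = 0x081CD
One's-complement sum = 0x81CD.
Checksum = ~0x81CD & 0xFFFF = 0x7E32.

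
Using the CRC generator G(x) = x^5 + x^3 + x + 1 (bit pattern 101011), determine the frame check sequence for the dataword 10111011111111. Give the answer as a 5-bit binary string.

Append 5 zeros: 1011101111111100000. Divide by 101011 (XOR where the leading bit is 1):
  pos 0: 101110 XOR 101011 = 000101
  pos 3: 101111 XOR 101011 = 000100
  pos 6: 100111 XOR 101011 = 001100
  pos 8: 110011 XOR 101011 = 011000
  pos 9: 110000 XOR 101011 = 011011
  pos 10: 110110 XOR 101011 = 011101
  pos 11: 111010 XOR 101011 = 010001
  pos 12: 100010 XOR 101011 = 001001
Remainder (last 5 bits) = 10010. This is the CRC / FCS.

10010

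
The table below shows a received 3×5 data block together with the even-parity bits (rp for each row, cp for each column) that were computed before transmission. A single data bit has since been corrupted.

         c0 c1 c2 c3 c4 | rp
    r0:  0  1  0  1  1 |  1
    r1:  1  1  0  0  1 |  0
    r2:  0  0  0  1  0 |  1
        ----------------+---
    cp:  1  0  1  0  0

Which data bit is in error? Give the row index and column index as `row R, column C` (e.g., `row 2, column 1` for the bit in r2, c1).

Recompute each row's even parity and compare to rp:
  r0: data parity 1, sent rp 1 → ok
  r1: data parity 1, sent rp 0 → mismatch
  r2: data parity 1, sent rp 1 → ok
Recompute each column's even parity and compare to cp:
  c0: data parity 1, sent cp 1 → ok
  c1: data parity 0, sent cp 0 → ok
  c2: data parity 0, sent cp 1 → mismatch
  c3: data parity 0, sent cp 0 → ok
  c4: data parity 0, sent cp 0 → ok
Exactly one row (r1) and one column (c2) fail → the flipped bit is at their intersection.

row 1, column 2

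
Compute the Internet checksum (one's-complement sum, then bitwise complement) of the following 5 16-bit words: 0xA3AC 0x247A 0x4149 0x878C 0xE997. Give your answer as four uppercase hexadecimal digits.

One's-complement addition (fold any carry out of bit 15 back into bit 0):
  0xA3AC + 0x247A = 0x0C826
  0xC826 + 0x4149 = 0x1096F → wrap carry → 0x0970
  0x0970 + 0x878C = 0x090FC
  0x90FC + 0xE997 = 0x17A93 → wrap carry → 0x7A94
One's-complement sum = 0x7A94.
Checksum = ~0x7A94 & 0xFFFF = 0x856B.

856B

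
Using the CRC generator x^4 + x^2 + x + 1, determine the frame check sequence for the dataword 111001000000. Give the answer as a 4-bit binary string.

Append 4 zeros: 1110010000000000. Divide by 10111 (XOR where the leading bit is 1):
  pos 0: 11100 XOR 10111 = 01011
  pos 1: 10111 XOR 10111 = 00000
Remainder (last 4 bits) = 0000. This is the CRC / FCS.

0000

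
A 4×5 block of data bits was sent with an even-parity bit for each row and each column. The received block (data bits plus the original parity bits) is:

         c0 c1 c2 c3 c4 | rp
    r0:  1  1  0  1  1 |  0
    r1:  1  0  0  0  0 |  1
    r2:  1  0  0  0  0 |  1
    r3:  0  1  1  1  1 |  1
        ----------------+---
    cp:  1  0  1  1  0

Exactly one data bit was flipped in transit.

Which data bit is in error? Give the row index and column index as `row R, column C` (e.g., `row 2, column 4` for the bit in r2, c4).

row 3, column 3

Recompute each row's even parity and compare to rp:
  r0: data parity 0, sent rp 0 → ok
  r1: data parity 1, sent rp 1 → ok
  r2: data parity 1, sent rp 1 → ok
  r3: data parity 0, sent rp 1 → mismatch
Recompute each column's even parity and compare to cp:
  c0: data parity 1, sent cp 1 → ok
  c1: data parity 0, sent cp 0 → ok
  c2: data parity 1, sent cp 1 → ok
  c3: data parity 0, sent cp 1 → mismatch
  c4: data parity 0, sent cp 0 → ok
Exactly one row (r3) and one column (c3) fail → the flipped bit is at their intersection.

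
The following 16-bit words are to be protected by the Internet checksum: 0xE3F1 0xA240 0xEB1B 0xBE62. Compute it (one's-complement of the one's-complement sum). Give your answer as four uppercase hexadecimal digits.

D04E

One's-complement addition (fold any carry out of bit 15 back into bit 0):
  0xE3F1 + 0xA240 = 0x18631 → wrap carry → 0x8632
  0x8632 + 0xEB1B = 0x1714D → wrap carry → 0x714E
  0x714E + 0xBE62 = 0x12FB0 → wrap carry → 0x2FB1
One's-complement sum = 0x2FB1.
Checksum = ~0x2FB1 & 0xFFFF = 0xD04E.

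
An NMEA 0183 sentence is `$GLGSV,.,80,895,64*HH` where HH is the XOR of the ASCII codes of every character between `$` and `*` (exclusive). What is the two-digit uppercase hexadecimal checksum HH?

XOR the ASCII codes of the payload characters:
  'G' = 0x47 → acc = 0x47
  'L' = 0x4C → acc = 0x0B
  'G' = 0x47 → acc = 0x4C
  'S' = 0x53 → acc = 0x1F
  'V' = 0x56 → acc = 0x49
  ',' = 0x2C → acc = 0x65
  '.' = 0x2E → acc = 0x4B
  ',' = 0x2C → acc = 0x67
  '8' = 0x38 → acc = 0x5F
  '0' = 0x30 → acc = 0x6F
  ',' = 0x2C → acc = 0x43
  '8' = 0x38 → acc = 0x7B
  '9' = 0x39 → acc = 0x42
  '5' = 0x35 → acc = 0x77
  ',' = 0x2C → acc = 0x5B
  '6' = 0x36 → acc = 0x6D
  '4' = 0x34 → acc = 0x59
Checksum = 0x59.

59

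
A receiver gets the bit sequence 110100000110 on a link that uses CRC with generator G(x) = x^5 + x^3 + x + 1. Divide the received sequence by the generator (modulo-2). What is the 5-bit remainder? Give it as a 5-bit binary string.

10110

Modulo-2 division of 110100000110 by 101011:
  pos 0: 110100 XOR 101011 = 011111
  pos 1: 111110 XOR 101011 = 010101
  pos 2: 101010 XOR 101011 = 000001
Remainder = 10110 (nonzero — an error is detected).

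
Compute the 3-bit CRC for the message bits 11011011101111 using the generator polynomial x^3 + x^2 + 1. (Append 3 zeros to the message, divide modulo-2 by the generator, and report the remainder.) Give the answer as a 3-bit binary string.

111

Append 3 zeros: 11011011101111000. Divide by 1101 (XOR where the leading bit is 1):
  pos 0: 1101 XOR 1101 = 0000
  pos 4: 1011 XOR 1101 = 0110
  pos 5: 1101 XOR 1101 = 0000
  pos 10: 1111 XOR 1101 = 0010
  pos 12: 1000 XOR 1101 = 0101
  pos 13: 1010 XOR 1101 = 0111
Remainder (last 3 bits) = 111. This is the CRC / FCS.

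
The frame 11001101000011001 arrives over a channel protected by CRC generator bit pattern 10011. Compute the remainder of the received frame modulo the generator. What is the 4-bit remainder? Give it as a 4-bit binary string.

Modulo-2 division of 11001101000011001 by 10011:
  pos 0: 11001 XOR 10011 = 01010
  pos 1: 10101 XOR 10011 = 00110
  pos 3: 11001 XOR 10011 = 01010
  pos 4: 10100 XOR 10011 = 00111
  pos 6: 11100 XOR 10011 = 01111
  pos 7: 11110 XOR 10011 = 01101
  pos 8: 11011 XOR 10011 = 01000
  pos 9: 10001 XOR 10011 = 00010
  pos 12: 10001 XOR 10011 = 00010
Remainder = 0010 (nonzero — an error is detected).

0010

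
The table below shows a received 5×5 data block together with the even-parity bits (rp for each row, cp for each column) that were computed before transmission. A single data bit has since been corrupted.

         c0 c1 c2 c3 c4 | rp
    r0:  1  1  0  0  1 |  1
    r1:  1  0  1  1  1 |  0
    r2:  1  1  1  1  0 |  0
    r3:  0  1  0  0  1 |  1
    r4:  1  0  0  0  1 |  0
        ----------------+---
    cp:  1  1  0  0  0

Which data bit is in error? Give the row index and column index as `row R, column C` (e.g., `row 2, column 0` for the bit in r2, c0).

row 3, column 0

Recompute each row's even parity and compare to rp:
  r0: data parity 1, sent rp 1 → ok
  r1: data parity 0, sent rp 0 → ok
  r2: data parity 0, sent rp 0 → ok
  r3: data parity 0, sent rp 1 → mismatch
  r4: data parity 0, sent rp 0 → ok
Recompute each column's even parity and compare to cp:
  c0: data parity 0, sent cp 1 → mismatch
  c1: data parity 1, sent cp 1 → ok
  c2: data parity 0, sent cp 0 → ok
  c3: data parity 0, sent cp 0 → ok
  c4: data parity 0, sent cp 0 → ok
Exactly one row (r3) and one column (c0) fail → the flipped bit is at their intersection.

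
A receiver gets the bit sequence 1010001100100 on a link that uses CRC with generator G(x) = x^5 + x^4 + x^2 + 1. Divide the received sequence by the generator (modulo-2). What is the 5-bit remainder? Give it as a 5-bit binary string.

Modulo-2 division of 1010001100100 by 110101:
  pos 0: 101000 XOR 110101 = 011101
  pos 1: 111011 XOR 110101 = 001110
  pos 3: 111010 XOR 110101 = 001111
  pos 5: 111101 XOR 110101 = 001000
  pos 7: 100000 XOR 110101 = 010101
Remainder = 10101 (nonzero — an error is detected).

10101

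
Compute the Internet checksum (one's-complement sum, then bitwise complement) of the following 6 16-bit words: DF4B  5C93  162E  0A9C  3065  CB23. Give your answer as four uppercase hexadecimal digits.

A7CD

One's-complement addition (fold any carry out of bit 15 back into bit 0):
  0xDF4B + 0x5C93 = 0x13BDE → wrap carry → 0x3BDF
  0x3BDF + 0x162E = 0x0520D
  0x520D + 0x0A9C = 0x05CA9
  0x5CA9 + 0x3065 = 0x08D0E
  0x8D0E + 0xCB23 = 0x15831 → wrap carry → 0x5832
One's-complement sum = 0x5832.
Checksum = ~0x5832 & 0xFFFF = 0xA7CD.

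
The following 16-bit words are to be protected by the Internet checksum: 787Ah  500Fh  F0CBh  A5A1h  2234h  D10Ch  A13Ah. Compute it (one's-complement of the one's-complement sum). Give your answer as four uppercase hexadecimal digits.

0C8D

One's-complement addition (fold any carry out of bit 15 back into bit 0):
  0x787A + 0x500F = 0x0C889
  0xC889 + 0xF0CB = 0x1B954 → wrap carry → 0xB955
  0xB955 + 0xA5A1 = 0x15EF6 → wrap carry → 0x5EF7
  0x5EF7 + 0x2234 = 0x0812B
  0x812B + 0xD10C = 0x15237 → wrap carry → 0x5238
  0x5238 + 0xA13A = 0x0F372
One's-complement sum = 0xF372.
Checksum = ~0xF372 & 0xFFFF = 0x0C8D.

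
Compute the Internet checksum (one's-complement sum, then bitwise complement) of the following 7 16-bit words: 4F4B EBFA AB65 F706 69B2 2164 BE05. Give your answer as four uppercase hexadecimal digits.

One's-complement addition (fold any carry out of bit 15 back into bit 0):
  0x4F4B + 0xEBFA = 0x13B45 → wrap carry → 0x3B46
  0x3B46 + 0xAB65 = 0x0E6AB
  0xE6AB + 0xF706 = 0x1DDB1 → wrap carry → 0xDDB2
  0xDDB2 + 0x69B2 = 0x14764 → wrap carry → 0x4765
  0x4765 + 0x2164 = 0x068C9
  0x68C9 + 0xBE05 = 0x126CE → wrap carry → 0x26CF
One's-complement sum = 0x26CF.
Checksum = ~0x26CF & 0xFFFF = 0xD930.

D930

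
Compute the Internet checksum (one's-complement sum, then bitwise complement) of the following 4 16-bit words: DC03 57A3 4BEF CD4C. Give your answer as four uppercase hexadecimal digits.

One's-complement addition (fold any carry out of bit 15 back into bit 0):
  0xDC03 + 0x57A3 = 0x133A6 → wrap carry → 0x33A7
  0x33A7 + 0x4BEF = 0x07F96
  0x7F96 + 0xCD4C = 0x14CE2 → wrap carry → 0x4CE3
One's-complement sum = 0x4CE3.
Checksum = ~0x4CE3 & 0xFFFF = 0xB31C.

B31C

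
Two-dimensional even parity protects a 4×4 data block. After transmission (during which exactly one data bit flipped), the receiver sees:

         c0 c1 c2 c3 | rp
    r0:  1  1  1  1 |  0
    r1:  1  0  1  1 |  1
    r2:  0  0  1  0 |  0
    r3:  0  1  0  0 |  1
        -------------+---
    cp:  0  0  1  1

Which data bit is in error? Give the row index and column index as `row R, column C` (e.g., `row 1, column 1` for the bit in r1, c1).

row 2, column 3

Recompute each row's even parity and compare to rp:
  r0: data parity 0, sent rp 0 → ok
  r1: data parity 1, sent rp 1 → ok
  r2: data parity 1, sent rp 0 → mismatch
  r3: data parity 1, sent rp 1 → ok
Recompute each column's even parity and compare to cp:
  c0: data parity 0, sent cp 0 → ok
  c1: data parity 0, sent cp 0 → ok
  c2: data parity 1, sent cp 1 → ok
  c3: data parity 0, sent cp 1 → mismatch
Exactly one row (r2) and one column (c3) fail → the flipped bit is at their intersection.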